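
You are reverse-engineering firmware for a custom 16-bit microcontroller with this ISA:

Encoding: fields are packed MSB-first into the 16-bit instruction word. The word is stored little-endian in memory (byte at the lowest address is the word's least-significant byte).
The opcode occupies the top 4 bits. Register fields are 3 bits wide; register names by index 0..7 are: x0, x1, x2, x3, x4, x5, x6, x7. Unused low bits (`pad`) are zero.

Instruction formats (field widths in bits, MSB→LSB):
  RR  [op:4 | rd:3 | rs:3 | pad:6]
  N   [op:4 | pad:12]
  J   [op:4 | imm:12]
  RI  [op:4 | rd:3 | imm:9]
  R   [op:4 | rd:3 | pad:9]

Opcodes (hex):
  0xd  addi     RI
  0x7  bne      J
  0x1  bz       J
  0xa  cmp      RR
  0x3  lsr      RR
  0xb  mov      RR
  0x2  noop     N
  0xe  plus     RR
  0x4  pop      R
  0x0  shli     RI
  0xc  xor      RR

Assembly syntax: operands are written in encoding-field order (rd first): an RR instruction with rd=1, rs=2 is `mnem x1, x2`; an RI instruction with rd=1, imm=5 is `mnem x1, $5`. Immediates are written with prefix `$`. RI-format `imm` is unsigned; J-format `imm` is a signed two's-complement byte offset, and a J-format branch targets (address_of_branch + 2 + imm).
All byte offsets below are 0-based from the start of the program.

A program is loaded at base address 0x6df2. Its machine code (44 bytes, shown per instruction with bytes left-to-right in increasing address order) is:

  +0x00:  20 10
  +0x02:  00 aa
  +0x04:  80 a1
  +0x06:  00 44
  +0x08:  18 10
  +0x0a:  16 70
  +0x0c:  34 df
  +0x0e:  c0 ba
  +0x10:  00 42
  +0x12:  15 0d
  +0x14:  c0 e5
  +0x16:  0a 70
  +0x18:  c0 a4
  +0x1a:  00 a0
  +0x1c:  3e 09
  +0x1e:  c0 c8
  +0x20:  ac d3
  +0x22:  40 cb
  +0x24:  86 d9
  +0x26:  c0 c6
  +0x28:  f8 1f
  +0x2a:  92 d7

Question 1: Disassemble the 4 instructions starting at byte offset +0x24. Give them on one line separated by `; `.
addi x4, $390; xor x3, x3; bz $-8; addi x3, $402

off 0x24: read 86 d9 as little → 0xd986
  opcode bits[15:12]=0xd: addi/RI
  [11:9] rd=4 = x4
  [8:0] imm=390 = $390
off 0x26: read c0 c6 as little → 0xc6c0
  opcode bits[15:12]=0xc: xor/RR
  [11:9] rd=3 = x3
  [8:6] rs=3 = x3
off 0x28: read f8 1f as little → 0x1ff8
  opcode bits[15:12]=0x1: bz/J
  [11:0] imm=4088 (s12→-8) = $-8
off 0x2a: read 92 d7 as little → 0xd792
  opcode bits[15:12]=0xd: addi/RI
  [11:9] rd=3 = x3
  [8:0] imm=402 = $402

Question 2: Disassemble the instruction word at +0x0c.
[0c] 34 df → 0xdf34
  op=0xdf34>>12=0xd ⇒ addi (RI)
  rd@[11:9]=0x7 ⇒ x7
  imm@[8:0]=0x134 ⇒ $308

addi x7, $308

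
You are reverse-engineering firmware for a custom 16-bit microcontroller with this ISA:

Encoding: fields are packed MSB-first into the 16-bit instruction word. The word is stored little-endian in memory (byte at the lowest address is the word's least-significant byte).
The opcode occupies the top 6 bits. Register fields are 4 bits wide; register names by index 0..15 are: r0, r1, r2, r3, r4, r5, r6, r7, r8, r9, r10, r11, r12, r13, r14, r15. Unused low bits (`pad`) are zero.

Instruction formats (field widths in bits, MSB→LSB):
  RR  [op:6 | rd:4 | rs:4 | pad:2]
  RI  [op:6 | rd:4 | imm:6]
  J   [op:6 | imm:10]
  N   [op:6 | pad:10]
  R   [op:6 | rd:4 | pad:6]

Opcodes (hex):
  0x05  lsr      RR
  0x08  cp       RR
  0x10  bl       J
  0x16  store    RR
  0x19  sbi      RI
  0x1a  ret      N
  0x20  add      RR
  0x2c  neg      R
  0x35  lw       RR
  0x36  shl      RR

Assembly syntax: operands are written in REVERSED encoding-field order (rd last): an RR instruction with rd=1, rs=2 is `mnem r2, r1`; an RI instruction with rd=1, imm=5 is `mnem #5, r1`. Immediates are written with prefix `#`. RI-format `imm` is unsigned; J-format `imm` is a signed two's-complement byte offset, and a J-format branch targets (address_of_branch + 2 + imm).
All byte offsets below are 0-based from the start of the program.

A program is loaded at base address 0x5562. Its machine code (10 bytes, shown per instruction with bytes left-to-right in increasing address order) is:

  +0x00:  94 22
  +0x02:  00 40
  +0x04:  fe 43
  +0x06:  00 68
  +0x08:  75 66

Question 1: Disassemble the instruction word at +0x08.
sbi #53, r9

off 0x08: read 75 66 as little → 0x6675
  top 6b → 0x19 → sbi [RI]
  rd@[9:6]=0x9 ⇒ r9
  imm@[5:0]=0x35 ⇒ #53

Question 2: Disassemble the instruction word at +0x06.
ret

off 0x06: read 00 68 as little → 0x6800
  top 6b → 0x1a → ret [N]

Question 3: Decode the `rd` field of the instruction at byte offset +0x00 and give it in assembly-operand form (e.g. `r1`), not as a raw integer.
r10

[00] 94 22 → 0x2294
  op=0x2294>>10=0x8 ⇒ cp (RR)
  rd@[9:6]=0xa ⇒ r10
  rs@[5:2]=0x5 ⇒ r5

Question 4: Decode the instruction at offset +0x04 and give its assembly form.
[04] fe 43 → 0x43fe
  opcode bits[15:10]=0x10: bl/J
  imm: (w>>0)&0x3ff=0x3fe (s10→-2) → #-2

bl #-2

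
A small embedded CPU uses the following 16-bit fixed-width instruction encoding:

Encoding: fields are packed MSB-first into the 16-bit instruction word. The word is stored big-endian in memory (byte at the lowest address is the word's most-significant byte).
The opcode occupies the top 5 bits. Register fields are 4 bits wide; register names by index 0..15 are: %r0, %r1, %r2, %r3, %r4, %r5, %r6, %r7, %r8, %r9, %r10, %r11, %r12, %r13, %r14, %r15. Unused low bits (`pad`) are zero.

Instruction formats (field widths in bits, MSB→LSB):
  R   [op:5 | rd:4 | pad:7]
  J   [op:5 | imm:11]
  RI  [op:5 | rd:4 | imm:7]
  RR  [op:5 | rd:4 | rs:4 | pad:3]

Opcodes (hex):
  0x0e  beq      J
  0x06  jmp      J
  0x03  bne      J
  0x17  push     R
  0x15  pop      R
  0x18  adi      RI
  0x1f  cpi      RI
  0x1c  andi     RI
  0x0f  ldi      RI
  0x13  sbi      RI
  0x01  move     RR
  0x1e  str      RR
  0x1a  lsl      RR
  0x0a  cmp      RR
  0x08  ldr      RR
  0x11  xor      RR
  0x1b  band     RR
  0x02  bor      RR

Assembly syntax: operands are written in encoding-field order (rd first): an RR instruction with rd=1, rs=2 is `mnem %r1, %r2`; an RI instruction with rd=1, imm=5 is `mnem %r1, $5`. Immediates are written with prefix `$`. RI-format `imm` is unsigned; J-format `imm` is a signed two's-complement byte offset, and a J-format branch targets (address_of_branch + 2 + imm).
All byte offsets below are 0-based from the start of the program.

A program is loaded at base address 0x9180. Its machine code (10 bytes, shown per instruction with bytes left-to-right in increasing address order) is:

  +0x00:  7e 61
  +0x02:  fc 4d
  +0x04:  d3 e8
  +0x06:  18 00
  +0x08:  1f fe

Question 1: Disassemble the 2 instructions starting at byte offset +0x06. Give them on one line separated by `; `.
bne $0; bne $-2

@+06  big-endian(18 00) = 0x1800
  op=0x1800>>11=0x3 ⇒ bne (J)
  imm: (w>>0)&0x7ff=0x0 → $0
@+08  big-endian(1f fe) = 0x1ffe
  op=0x1ffe>>11=0x3 ⇒ bne (J)
  imm: (w>>0)&0x7ff=0x7fe (s11→-2) → $-2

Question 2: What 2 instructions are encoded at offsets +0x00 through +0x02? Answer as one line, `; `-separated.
ldi %r12, $97; cpi %r8, $77

off 0x00: read 7e 61 as big → 0x7e61
  opcode bits[15:11]=0xf: ldi/RI
  [10:7] rd=12 = %r12
  [6:0] imm=97 = $97
off 0x02: read fc 4d as big → 0xfc4d
  opcode bits[15:11]=0x1f: cpi/RI
  [10:7] rd=8 = %r8
  [6:0] imm=77 = $77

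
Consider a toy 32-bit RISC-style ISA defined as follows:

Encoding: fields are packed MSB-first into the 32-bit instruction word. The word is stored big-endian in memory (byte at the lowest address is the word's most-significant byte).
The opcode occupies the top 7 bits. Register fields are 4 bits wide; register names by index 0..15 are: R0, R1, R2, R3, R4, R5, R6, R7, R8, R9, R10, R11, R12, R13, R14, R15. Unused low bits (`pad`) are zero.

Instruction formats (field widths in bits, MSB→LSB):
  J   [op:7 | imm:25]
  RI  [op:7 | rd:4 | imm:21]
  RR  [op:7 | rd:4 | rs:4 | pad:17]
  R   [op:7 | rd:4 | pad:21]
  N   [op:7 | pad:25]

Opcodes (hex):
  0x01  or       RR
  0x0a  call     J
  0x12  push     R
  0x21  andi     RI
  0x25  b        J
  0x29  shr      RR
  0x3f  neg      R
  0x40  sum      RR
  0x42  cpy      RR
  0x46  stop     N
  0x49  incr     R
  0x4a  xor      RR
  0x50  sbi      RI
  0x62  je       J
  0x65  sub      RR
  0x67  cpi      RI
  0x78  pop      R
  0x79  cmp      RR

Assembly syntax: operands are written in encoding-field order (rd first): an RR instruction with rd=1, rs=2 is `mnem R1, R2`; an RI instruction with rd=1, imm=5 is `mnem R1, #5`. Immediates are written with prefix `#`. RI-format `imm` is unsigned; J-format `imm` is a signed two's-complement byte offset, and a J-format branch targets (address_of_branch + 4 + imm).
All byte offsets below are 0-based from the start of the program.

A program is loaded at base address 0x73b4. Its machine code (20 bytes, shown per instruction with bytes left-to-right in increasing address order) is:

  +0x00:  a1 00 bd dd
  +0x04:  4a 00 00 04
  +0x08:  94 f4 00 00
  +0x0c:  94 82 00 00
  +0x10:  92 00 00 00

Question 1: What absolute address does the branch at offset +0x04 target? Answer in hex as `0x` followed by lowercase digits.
0x73c0

off 0x04: read 4a 00 00 04 as big → 0x4a000004
  top 7b → 0x25 → b [J]
  [24:0] imm=4 = #4
  target = base 0x73b4 + off 0x04 + 4 + imm 4 = 0x73c0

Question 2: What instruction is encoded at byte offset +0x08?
@+08  big-endian(94 f4 00 00) = 0x94f40000
  op=0x94f40000>>25=0x4a ⇒ xor (RR)
  rd: (w>>21)&0xf=0x7 → R7
  rs: (w>>17)&0xf=0xa → R10

xor R7, R10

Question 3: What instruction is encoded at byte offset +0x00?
@+00  big-endian(a1 00 bd dd) = 0xa100bddd
  opcode bits[31:25]=0x50: sbi/RI
  rd@[24:21]=0x8 ⇒ R8
  imm@[20:0]=0xbddd ⇒ #48605

sbi R8, #48605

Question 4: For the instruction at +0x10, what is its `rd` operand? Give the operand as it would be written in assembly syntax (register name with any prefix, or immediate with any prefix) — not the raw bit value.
R0

+0x10: 92 00 00 00 ⇒ word 0x92000000 (big)
  op=0x92000000>>25=0x49 ⇒ incr (R)
  [24:21] rd=0 = R0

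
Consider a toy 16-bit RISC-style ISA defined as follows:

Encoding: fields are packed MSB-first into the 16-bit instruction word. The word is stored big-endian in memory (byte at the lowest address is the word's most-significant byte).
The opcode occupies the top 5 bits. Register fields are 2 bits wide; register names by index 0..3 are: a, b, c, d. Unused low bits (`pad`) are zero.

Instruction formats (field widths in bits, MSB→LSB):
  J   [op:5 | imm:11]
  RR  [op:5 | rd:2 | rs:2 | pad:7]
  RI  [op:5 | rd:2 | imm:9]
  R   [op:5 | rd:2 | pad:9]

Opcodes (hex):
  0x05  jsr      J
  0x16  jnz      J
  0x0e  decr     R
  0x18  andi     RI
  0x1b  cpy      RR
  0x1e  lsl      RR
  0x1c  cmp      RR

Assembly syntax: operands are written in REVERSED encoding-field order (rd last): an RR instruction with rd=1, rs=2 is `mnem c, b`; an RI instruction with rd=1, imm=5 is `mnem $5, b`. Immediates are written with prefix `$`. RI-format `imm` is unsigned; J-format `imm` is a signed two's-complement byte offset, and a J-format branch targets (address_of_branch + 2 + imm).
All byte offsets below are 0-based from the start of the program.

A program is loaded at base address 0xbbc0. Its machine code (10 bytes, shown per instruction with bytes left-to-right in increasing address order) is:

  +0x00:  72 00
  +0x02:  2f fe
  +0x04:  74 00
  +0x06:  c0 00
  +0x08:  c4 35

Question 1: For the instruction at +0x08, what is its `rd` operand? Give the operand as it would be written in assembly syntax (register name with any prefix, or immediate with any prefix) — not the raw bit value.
c

@+08  big-endian(c4 35) = 0xc435
  top 5b → 0x18 → andi [RI]
  [10:9] rd=2 = c
  [8:0] imm=53 = $53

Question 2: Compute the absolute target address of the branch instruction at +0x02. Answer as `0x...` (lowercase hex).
0xbbc2

@+02  big-endian(2f fe) = 0x2ffe
  opcode bits[15:11]=0x5: jsr/J
  [10:0] imm=2046 (s11→-2) = $-2
  target = base 0xbbc0 + off 0x02 + 2 + imm -2 = 0xbbc2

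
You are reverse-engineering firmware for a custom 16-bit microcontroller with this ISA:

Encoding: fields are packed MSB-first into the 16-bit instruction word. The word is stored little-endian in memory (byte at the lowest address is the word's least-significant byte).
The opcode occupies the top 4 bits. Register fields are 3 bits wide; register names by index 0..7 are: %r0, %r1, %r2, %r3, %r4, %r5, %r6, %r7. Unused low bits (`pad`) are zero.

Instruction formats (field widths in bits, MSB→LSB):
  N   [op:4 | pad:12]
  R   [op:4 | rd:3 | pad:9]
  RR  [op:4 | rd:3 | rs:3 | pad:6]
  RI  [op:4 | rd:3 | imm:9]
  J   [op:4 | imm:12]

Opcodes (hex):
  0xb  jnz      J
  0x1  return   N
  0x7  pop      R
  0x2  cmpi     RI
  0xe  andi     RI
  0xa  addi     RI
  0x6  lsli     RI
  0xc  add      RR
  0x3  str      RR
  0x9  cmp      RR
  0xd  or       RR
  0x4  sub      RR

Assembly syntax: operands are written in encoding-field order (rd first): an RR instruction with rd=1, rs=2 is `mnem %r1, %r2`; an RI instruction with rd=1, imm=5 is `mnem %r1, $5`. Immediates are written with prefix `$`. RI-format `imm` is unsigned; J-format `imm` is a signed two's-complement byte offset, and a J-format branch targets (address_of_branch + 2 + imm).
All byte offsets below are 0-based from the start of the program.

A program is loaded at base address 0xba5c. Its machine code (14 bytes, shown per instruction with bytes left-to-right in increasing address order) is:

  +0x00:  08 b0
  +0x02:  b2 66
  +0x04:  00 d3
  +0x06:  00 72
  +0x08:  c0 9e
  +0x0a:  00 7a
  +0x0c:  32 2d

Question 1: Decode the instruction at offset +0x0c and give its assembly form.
cmpi %r6, $306

[0c] 32 2d → 0x2d32
  op=0x2d32>>12=0x2 ⇒ cmpi (RI)
  rd: (w>>9)&0x7=0x6 → %r6
  imm: (w>>0)&0x1ff=0x132 → $306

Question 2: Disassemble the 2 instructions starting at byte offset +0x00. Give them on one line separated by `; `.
off 0x00: read 08 b0 as little → 0xb008
  opcode bits[15:12]=0xb: jnz/J
  [11:0] imm=8 = $8
off 0x02: read b2 66 as little → 0x66b2
  opcode bits[15:12]=0x6: lsli/RI
  [11:9] rd=3 = %r3
  [8:0] imm=178 = $178

jnz $8; lsli %r3, $178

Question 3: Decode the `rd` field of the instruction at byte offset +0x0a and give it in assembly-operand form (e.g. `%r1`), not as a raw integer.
[0a] 00 7a → 0x7a00
  top 4b → 0x7 → pop [R]
  rd: (w>>9)&0x7=0x5 → %r5

%r5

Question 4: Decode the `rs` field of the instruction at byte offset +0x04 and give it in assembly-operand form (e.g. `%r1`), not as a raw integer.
%r4

+0x04: 00 d3 ⇒ word 0xd300 (little)
  top 4b → 0xd → or [RR]
  [11:9] rd=1 = %r1
  [8:6] rs=4 = %r4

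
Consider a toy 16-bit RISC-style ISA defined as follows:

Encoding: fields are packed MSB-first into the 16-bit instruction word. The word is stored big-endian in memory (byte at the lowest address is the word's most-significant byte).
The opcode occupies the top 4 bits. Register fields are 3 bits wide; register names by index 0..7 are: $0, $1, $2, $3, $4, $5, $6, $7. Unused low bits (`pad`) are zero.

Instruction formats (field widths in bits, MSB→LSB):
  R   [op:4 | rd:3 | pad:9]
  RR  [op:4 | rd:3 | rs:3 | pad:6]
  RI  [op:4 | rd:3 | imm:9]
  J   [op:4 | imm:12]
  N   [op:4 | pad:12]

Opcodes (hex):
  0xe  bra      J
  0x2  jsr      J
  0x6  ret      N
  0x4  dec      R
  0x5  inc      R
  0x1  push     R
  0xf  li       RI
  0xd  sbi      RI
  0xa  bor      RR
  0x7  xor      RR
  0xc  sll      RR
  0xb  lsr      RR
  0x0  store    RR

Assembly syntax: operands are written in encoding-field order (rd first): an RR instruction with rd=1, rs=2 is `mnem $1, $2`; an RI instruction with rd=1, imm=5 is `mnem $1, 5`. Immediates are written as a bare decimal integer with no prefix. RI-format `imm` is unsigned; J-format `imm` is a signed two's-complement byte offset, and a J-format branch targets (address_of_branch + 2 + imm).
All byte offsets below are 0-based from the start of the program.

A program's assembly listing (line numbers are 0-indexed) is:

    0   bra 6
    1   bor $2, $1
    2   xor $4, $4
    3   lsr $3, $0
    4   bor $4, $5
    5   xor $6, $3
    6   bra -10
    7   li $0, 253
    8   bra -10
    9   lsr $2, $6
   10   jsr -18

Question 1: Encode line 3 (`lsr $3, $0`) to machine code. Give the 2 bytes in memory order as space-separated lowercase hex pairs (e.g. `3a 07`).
b6 00

L3: lsr op=0xb:4|rd=3:3|rs=0:3|pad=0:6 ⇒ 0xb600 ⇒ big b6 00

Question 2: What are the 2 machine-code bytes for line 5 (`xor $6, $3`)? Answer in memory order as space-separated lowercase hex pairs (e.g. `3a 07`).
7c c0

line 5 (xor): pack op=0x7:4|rd=6:3|rs=3:3|pad=0:6 = 0x7cc0; big→ 7c c0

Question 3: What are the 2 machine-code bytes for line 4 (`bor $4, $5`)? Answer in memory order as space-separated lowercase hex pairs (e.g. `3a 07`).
4. bor fields op=0xa:4|rd=4:3|rs=5:3|pad=0:6 → word a940h → a9 40

a9 40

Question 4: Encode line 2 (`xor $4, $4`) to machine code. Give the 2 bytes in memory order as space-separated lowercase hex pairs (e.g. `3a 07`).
2. xor fields op=0x7:4|rd=4:3|rs=4:3|pad=0:6 → word 7900h → 79 00

79 00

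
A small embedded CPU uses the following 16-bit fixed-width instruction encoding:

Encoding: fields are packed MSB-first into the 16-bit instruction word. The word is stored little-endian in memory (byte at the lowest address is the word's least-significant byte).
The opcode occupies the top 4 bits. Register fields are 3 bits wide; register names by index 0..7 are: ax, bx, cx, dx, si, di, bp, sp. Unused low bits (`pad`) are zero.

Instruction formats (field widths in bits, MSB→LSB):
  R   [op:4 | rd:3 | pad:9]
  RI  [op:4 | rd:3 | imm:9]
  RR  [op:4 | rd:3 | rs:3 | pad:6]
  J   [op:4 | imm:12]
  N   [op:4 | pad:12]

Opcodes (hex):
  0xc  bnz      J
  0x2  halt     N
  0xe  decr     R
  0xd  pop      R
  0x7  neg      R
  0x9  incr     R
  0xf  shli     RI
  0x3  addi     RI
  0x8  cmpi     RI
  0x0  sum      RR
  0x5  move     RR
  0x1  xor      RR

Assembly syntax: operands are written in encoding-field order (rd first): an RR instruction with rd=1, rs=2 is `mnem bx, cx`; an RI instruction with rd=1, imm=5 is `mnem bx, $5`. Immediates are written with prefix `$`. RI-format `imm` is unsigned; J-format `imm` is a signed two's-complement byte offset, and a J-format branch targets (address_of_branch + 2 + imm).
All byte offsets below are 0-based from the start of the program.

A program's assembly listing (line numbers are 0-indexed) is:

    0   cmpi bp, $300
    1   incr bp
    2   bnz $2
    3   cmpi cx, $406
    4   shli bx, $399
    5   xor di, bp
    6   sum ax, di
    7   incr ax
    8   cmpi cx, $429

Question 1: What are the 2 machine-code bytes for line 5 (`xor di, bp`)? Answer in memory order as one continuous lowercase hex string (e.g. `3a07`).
801b

5. xor fields op=0x1:4|rd=5:3|rs=6:3|pad=0:6 → word 1b80h → 80 1b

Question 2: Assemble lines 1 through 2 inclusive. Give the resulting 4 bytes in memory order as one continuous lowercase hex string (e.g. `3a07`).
line 1 (incr): pack op=0x9:4|rd=6:3|pad=0:9 = 0x9c00; little→ 00 9c
line 2 (bnz): pack op=0xc:4|imm=2:12 = 0xc002; little→ 02 c0

009c02c0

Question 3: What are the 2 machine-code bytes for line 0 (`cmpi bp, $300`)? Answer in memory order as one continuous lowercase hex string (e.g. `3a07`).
2c8d

line 0 (cmpi): pack op=0x8:4|rd=6:3|imm=300:9 = 0x8d2c; little→ 2c 8d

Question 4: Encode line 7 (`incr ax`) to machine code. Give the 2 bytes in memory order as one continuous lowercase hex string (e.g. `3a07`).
line 7 (incr): pack op=0x9:4|rd=0:3|pad=0:9 = 0x9000; little→ 00 90

0090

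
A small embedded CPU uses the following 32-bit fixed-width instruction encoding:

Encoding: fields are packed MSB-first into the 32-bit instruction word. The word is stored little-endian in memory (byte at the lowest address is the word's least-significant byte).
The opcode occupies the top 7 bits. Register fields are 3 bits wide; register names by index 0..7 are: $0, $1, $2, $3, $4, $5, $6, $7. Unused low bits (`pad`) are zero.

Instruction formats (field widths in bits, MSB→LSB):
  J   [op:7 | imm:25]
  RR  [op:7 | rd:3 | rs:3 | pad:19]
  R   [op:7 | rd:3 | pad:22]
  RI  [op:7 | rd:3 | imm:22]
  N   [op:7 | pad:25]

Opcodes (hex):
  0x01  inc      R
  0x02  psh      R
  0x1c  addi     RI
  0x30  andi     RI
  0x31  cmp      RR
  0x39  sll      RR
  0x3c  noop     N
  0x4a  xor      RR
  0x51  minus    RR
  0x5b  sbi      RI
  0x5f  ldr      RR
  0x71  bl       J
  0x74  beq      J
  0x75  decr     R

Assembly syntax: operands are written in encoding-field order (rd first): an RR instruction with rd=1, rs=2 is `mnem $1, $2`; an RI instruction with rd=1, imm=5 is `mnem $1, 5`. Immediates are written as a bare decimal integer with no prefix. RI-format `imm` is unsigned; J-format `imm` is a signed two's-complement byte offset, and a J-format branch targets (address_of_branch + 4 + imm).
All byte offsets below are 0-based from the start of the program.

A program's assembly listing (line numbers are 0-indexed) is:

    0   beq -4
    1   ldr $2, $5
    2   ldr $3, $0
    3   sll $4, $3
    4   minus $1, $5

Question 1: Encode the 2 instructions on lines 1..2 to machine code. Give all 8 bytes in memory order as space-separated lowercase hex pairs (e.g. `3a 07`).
00 00 a8 be 00 00 c0 be

line 1 (ldr): pack op=0x5f:7|rd=2:3|rs=5:3|pad=0:19 = 0xbea80000; little→ 00 00 a8 be
line 2 (ldr): pack op=0x5f:7|rd=3:3|rs=0:3|pad=0:19 = 0xbec00000; little→ 00 00 c0 be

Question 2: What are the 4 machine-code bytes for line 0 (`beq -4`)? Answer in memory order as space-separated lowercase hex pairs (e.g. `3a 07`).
fc ff ff e9

line 0 (beq): pack op=0x74:7|imm=-4:25 = 0xe9fffffc; little→ fc ff ff e9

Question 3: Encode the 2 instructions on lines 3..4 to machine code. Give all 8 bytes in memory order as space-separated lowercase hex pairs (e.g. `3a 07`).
00 00 18 73 00 00 68 a2

line 3 (sll): pack op=0x39:7|rd=4:3|rs=3:3|pad=0:19 = 0x73180000; little→ 00 00 18 73
line 4 (minus): pack op=0x51:7|rd=1:3|rs=5:3|pad=0:19 = 0xa2680000; little→ 00 00 68 a2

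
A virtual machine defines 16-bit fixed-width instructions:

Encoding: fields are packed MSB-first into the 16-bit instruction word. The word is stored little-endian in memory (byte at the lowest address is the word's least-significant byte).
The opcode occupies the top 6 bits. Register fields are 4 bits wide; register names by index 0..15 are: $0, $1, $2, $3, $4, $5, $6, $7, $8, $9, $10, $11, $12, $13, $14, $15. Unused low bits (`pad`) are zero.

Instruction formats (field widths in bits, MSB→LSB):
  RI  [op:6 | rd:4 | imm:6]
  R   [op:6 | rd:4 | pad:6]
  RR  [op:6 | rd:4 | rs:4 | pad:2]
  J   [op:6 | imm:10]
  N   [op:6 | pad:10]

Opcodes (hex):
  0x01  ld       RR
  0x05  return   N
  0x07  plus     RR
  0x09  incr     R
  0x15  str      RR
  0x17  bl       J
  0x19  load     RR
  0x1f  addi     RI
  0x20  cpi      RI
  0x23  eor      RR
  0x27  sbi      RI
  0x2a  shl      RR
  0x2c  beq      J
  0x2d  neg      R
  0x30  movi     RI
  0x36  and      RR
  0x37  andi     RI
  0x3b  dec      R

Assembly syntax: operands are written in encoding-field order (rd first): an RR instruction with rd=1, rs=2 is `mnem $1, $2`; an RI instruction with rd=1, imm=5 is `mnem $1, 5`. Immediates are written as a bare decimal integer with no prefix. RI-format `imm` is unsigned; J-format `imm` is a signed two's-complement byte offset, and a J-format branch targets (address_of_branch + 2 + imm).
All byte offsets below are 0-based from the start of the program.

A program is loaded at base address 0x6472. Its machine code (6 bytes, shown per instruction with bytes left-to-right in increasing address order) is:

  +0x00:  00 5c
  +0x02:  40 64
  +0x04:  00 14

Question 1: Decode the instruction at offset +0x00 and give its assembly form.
bl 0

[00] 00 5c → 0x5c00
  top 6b → 0x17 → bl [J]
  imm: (w>>0)&0x3ff=0x0 → 0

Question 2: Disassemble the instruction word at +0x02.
load $1, $0

[02] 40 64 → 0x6440
  top 6b → 0x19 → load [RR]
  [9:6] rd=1 = $1
  [5:2] rs=0 = $0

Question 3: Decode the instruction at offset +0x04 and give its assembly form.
return

+0x04: 00 14 ⇒ word 0x1400 (little)
  op=0x1400>>10=0x5 ⇒ return (N)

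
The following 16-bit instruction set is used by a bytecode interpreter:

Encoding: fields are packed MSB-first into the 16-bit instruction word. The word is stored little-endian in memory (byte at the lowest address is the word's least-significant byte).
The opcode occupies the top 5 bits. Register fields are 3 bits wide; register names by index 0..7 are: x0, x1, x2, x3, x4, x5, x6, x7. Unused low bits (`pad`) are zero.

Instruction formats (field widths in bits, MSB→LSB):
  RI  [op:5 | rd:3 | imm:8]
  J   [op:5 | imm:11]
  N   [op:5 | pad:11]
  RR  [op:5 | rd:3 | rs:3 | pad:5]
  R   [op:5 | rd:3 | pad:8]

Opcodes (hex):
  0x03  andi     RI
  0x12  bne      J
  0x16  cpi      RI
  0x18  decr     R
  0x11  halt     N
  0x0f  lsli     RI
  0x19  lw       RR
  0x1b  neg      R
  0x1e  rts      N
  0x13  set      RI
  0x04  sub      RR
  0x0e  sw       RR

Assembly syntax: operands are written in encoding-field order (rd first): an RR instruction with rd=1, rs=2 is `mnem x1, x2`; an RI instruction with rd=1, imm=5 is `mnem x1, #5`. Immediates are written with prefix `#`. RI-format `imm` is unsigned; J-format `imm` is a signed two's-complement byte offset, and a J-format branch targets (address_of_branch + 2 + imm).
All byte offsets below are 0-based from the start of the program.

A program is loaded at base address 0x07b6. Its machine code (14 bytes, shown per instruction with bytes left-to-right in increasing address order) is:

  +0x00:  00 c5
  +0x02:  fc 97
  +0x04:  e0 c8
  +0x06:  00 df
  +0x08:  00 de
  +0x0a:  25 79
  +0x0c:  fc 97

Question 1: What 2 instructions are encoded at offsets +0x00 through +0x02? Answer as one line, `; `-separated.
decr x5; bne #-4

[00] 00 c5 → 0xc500
  op=0xc500>>11=0x18 ⇒ decr (R)
  rd: (w>>8)&0x7=0x5 → x5
[02] fc 97 → 0x97fc
  op=0x97fc>>11=0x12 ⇒ bne (J)
  imm: (w>>0)&0x7ff=0x7fc (s11→-4) → #-4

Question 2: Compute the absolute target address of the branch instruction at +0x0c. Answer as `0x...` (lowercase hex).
@+0c  little-endian(fc 97) = 0x97fc
  top 5b → 0x12 → bne [J]
  imm@[10:0]=0x7fc (s11→-4) ⇒ #-4
  target = base 0x07b6 + off 0x0c + 2 + imm -4 = 0x07c0

0x07c0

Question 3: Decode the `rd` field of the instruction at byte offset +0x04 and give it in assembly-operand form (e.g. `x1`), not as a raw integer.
x0

[04] e0 c8 → 0xc8e0
  top 5b → 0x19 → lw [RR]
  rd@[10:8]=0x0 ⇒ x0
  rs@[7:5]=0x7 ⇒ x7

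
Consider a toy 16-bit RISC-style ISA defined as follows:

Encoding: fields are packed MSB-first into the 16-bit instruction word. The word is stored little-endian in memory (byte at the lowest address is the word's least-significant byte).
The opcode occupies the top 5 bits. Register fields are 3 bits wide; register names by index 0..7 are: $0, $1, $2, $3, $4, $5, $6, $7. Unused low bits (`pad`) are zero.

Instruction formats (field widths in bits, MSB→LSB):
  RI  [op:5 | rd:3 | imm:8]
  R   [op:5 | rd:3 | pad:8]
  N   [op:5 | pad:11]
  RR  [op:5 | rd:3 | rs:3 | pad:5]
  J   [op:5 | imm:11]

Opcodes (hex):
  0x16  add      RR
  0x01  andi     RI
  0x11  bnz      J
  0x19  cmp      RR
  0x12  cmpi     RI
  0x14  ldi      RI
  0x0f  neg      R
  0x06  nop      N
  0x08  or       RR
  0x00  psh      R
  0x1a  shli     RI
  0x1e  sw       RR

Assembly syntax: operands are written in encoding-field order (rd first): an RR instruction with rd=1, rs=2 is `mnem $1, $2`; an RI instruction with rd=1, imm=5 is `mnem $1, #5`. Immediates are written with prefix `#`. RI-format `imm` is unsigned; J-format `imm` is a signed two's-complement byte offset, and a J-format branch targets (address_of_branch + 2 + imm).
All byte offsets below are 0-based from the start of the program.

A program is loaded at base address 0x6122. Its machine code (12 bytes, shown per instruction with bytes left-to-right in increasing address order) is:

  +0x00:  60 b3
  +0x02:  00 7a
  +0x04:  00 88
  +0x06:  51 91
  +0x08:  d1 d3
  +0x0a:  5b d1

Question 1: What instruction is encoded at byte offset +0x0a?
shli $1, #91

[0a] 5b d1 → 0xd15b
  opcode bits[15:11]=0x1a: shli/RI
  rd@[10:8]=0x1 ⇒ $1
  imm@[7:0]=0x5b ⇒ #91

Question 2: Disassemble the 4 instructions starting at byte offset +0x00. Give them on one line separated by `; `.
off 0x00: read 60 b3 as little → 0xb360
  top 5b → 0x16 → add [RR]
  rd@[10:8]=0x3 ⇒ $3
  rs@[7:5]=0x3 ⇒ $3
off 0x02: read 00 7a as little → 0x7a00
  top 5b → 0xf → neg [R]
  rd@[10:8]=0x2 ⇒ $2
off 0x04: read 00 88 as little → 0x8800
  top 5b → 0x11 → bnz [J]
  imm@[10:0]=0x0 ⇒ #0
off 0x06: read 51 91 as little → 0x9151
  top 5b → 0x12 → cmpi [RI]
  rd@[10:8]=0x1 ⇒ $1
  imm@[7:0]=0x51 ⇒ #81

add $3, $3; neg $2; bnz #0; cmpi $1, #81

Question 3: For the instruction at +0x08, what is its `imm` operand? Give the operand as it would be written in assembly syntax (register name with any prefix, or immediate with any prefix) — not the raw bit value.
[08] d1 d3 → 0xd3d1
  opcode bits[15:11]=0x1a: shli/RI
  rd: (w>>8)&0x7=0x3 → $3
  imm: (w>>0)&0xff=0xd1 → #209

#209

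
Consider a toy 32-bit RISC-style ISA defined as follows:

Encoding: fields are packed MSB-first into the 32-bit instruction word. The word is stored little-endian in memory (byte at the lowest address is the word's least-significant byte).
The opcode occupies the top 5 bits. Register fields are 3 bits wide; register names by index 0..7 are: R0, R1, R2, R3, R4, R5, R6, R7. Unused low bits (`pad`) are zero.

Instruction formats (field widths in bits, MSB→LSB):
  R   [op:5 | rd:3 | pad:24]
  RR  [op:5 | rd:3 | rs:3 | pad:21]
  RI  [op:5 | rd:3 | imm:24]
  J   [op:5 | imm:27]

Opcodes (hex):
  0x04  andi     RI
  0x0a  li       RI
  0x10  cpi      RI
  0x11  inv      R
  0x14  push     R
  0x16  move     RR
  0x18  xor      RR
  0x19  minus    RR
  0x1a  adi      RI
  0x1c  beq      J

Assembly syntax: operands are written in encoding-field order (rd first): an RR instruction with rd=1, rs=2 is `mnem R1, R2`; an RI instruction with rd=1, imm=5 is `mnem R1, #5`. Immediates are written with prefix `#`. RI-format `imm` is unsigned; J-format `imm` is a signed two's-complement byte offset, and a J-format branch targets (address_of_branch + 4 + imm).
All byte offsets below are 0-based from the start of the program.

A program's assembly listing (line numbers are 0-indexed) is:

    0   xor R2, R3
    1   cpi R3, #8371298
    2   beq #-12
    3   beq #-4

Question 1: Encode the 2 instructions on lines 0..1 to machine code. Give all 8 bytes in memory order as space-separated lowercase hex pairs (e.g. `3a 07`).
00 00 60 c2 62 bc 7f 83

L0: xor op=0x18:5|rd=2:3|rs=3:3|pad=0:21 ⇒ 0xc2600000 ⇒ little 00 00 60 c2
L1: cpi op=0x10:5|rd=3:3|imm=8371298:24 ⇒ 0x837fbc62 ⇒ little 62 bc 7f 83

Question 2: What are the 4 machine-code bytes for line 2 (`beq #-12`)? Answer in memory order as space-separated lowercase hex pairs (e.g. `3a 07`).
L2: beq op=0x1c:5|imm=-12:27 ⇒ 0xe7fffff4 ⇒ little f4 ff ff e7

f4 ff ff e7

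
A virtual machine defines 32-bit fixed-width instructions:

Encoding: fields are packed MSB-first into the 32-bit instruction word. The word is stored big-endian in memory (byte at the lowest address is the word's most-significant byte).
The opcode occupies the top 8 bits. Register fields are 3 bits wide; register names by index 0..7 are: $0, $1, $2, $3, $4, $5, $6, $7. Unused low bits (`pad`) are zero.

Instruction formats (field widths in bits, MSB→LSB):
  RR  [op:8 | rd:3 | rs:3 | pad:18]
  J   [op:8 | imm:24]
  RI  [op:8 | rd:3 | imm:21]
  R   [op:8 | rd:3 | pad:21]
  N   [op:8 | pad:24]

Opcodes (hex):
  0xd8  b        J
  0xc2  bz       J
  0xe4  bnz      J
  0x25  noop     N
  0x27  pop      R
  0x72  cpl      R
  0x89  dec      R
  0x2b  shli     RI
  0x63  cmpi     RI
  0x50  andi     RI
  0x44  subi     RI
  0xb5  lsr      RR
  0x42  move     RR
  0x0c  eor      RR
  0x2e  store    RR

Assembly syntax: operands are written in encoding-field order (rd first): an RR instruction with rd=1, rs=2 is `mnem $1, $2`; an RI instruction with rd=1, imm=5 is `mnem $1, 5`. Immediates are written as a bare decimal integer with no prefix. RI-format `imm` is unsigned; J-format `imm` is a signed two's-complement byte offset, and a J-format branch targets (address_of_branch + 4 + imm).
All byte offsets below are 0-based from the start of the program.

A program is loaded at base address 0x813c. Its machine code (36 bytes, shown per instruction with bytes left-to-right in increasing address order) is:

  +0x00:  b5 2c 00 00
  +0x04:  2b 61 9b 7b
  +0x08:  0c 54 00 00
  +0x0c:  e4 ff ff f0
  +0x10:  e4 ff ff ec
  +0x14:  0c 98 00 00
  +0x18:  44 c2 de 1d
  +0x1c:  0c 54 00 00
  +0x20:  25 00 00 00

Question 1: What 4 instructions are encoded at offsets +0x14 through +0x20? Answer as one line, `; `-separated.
eor $4, $6; subi $6, 187933; eor $2, $5; noop

off 0x14: read 0c 98 00 00 as big → 0x0c980000
  opcode bits[31:24]=0xc: eor/RR
  rd: (w>>21)&0x7=0x4 → $4
  rs: (w>>18)&0x7=0x6 → $6
off 0x18: read 44 c2 de 1d as big → 0x44c2de1d
  opcode bits[31:24]=0x44: subi/RI
  rd: (w>>21)&0x7=0x6 → $6
  imm: (w>>0)&0x1fffff=0x2de1d → 187933
off 0x1c: read 0c 54 00 00 as big → 0x0c540000
  opcode bits[31:24]=0xc: eor/RR
  rd: (w>>21)&0x7=0x2 → $2
  rs: (w>>18)&0x7=0x5 → $5
off 0x20: read 25 00 00 00 as big → 0x25000000
  opcode bits[31:24]=0x25: noop/N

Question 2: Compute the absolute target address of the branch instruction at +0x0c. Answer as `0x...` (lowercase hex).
0x813c

@+0c  big-endian(e4 ff ff f0) = 0xe4fffff0
  opcode bits[31:24]=0xe4: bnz/J
  imm: (w>>0)&0xffffff=0xfffff0 (s24→-16) → -16
  target = base 0x813c + off 0x0c + 4 + imm -16 = 0x813c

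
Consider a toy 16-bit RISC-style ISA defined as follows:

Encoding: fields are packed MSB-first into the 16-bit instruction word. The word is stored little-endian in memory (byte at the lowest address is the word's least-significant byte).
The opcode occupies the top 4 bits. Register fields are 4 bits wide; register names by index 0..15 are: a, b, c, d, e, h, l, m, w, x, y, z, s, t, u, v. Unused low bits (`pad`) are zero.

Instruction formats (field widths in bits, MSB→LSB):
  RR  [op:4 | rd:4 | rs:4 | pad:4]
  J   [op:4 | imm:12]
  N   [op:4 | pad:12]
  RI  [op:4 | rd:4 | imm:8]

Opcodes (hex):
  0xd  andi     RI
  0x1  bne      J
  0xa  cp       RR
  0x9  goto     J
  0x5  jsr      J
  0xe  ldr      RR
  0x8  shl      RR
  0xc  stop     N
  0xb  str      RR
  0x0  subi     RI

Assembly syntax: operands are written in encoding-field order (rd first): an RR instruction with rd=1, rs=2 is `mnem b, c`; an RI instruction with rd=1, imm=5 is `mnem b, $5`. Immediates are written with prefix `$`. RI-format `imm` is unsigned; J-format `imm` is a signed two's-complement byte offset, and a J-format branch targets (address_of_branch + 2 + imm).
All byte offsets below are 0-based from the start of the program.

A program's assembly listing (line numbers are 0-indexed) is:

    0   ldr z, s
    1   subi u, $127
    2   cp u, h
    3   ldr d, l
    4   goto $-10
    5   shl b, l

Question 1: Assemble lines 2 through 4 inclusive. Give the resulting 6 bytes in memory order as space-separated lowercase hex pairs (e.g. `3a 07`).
50 ae 60 e3 f6 9f

2. cp fields op=0xa:4|rd=14:4|rs=5:4|pad=0:4 → word ae50h → 50 ae
3. ldr fields op=0xe:4|rd=3:4|rs=6:4|pad=0:4 → word e360h → 60 e3
4. goto fields op=0x9:4|imm=-10:12 → word 9ff6h → f6 9f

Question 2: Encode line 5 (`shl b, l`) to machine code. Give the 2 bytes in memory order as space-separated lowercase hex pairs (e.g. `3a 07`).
5. shl fields op=0x8:4|rd=1:4|rs=6:4|pad=0:4 → word 8160h → 60 81

60 81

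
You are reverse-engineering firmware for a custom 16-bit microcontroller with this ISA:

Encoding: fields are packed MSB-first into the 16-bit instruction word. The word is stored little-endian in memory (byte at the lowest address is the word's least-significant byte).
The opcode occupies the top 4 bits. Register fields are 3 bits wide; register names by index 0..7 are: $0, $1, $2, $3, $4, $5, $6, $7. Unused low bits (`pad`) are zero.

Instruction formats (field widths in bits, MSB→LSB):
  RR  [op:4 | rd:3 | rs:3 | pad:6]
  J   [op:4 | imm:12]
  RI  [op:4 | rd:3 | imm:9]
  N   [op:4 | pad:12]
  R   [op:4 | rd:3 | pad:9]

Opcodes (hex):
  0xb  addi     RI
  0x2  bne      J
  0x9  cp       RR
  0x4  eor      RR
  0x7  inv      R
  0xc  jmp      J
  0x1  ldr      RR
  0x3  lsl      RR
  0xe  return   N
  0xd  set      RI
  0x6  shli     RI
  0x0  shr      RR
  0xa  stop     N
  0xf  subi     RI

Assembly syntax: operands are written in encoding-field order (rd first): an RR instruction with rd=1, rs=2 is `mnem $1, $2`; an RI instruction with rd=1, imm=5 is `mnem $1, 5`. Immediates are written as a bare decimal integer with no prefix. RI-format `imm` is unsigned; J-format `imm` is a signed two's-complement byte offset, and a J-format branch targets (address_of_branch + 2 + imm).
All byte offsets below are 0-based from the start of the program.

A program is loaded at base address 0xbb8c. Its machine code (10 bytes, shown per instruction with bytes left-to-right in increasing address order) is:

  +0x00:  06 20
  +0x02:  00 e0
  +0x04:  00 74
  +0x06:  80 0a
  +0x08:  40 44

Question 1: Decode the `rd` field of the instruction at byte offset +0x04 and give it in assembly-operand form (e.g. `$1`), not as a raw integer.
[04] 00 74 → 0x7400
  top 4b → 0x7 → inv [R]
  [11:9] rd=2 = $2

$2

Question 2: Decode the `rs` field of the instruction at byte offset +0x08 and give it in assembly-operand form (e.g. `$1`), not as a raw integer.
$1

off 0x08: read 40 44 as little → 0x4440
  op=0x4440>>12=0x4 ⇒ eor (RR)
  rd@[11:9]=0x2 ⇒ $2
  rs@[8:6]=0x1 ⇒ $1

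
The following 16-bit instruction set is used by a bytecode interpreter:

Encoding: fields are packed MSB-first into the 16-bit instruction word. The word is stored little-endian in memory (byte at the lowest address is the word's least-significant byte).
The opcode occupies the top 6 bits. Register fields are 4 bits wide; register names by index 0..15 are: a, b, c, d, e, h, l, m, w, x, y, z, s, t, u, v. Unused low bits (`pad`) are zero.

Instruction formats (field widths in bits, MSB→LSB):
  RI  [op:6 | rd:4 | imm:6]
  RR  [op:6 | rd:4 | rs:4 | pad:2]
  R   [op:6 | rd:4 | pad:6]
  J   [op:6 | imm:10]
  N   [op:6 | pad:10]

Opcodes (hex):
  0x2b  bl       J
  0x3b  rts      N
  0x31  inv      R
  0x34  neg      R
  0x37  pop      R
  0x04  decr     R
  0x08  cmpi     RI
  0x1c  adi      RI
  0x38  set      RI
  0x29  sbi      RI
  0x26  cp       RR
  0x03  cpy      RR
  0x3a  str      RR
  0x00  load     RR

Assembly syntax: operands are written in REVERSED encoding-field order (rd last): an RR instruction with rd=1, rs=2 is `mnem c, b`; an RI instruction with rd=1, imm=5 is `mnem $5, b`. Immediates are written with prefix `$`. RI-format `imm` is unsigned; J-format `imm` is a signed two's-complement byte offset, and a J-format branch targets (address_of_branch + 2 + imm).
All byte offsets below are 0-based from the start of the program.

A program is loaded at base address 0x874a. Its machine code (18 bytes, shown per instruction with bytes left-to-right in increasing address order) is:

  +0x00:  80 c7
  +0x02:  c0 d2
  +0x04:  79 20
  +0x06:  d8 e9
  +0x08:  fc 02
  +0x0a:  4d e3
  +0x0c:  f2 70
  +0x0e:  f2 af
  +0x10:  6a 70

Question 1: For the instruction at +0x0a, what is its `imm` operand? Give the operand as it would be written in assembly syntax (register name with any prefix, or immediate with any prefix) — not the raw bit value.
$13

off 0x0a: read 4d e3 as little → 0xe34d
  top 6b → 0x38 → set [RI]
  rd: (w>>6)&0xf=0xd → t
  imm: (w>>0)&0x3f=0xd → $13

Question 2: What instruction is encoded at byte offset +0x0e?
bl $-14

[0e] f2 af → 0xaff2
  top 6b → 0x2b → bl [J]
  [9:0] imm=1010 (s10→-14) = $-14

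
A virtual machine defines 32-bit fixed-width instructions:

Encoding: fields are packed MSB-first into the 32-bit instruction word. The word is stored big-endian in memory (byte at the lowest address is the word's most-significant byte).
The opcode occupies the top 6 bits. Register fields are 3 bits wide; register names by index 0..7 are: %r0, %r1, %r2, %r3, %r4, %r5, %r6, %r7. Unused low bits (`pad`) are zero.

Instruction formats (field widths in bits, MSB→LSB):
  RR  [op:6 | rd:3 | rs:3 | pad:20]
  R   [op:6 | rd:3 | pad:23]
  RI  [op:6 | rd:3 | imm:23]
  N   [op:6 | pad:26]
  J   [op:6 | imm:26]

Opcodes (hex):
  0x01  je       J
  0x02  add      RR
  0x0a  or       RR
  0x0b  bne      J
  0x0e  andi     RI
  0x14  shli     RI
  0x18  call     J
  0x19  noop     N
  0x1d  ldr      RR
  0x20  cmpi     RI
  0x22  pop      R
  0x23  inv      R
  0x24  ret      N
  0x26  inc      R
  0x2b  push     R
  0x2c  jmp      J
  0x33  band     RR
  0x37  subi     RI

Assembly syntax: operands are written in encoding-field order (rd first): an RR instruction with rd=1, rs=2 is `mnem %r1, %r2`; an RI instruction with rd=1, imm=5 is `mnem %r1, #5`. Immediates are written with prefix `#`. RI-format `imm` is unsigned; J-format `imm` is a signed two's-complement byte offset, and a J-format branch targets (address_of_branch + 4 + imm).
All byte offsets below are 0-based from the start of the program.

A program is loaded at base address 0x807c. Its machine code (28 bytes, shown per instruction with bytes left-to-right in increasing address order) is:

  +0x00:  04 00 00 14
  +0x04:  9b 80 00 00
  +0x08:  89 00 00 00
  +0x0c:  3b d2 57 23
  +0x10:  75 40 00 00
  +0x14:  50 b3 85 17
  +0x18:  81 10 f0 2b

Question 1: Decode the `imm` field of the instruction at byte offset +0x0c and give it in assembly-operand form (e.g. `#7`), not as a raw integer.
[0c] 3b d2 57 23 → 0x3bd25723
  top 6b → 0xe → andi [RI]
  rd@[25:23]=0x7 ⇒ %r7
  imm@[22:0]=0x525723 ⇒ #5396259

#5396259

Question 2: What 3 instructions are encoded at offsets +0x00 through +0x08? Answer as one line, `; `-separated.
+0x00: 04 00 00 14 ⇒ word 0x04000014 (big)
  top 6b → 0x1 → je [J]
  [25:0] imm=20 = #20
+0x04: 9b 80 00 00 ⇒ word 0x9b800000 (big)
  top 6b → 0x26 → inc [R]
  [25:23] rd=7 = %r7
+0x08: 89 00 00 00 ⇒ word 0x89000000 (big)
  top 6b → 0x22 → pop [R]
  [25:23] rd=2 = %r2

je #20; inc %r7; pop %r2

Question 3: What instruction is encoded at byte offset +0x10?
[10] 75 40 00 00 → 0x75400000
  opcode bits[31:26]=0x1d: ldr/RR
  [25:23] rd=2 = %r2
  [22:20] rs=4 = %r4

ldr %r2, %r4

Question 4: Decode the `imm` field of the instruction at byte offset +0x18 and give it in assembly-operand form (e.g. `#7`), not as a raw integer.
[18] 81 10 f0 2b → 0x8110f02b
  opcode bits[31:26]=0x20: cmpi/RI
  [25:23] rd=2 = %r2
  [22:0] imm=1110059 = #1110059

#1110059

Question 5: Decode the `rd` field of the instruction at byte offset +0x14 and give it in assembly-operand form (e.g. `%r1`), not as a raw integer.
@+14  big-endian(50 b3 85 17) = 0x50b38517
  op=0x50b38517>>26=0x14 ⇒ shli (RI)
  [25:23] rd=1 = %r1
  [22:0] imm=3376407 = #3376407

%r1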